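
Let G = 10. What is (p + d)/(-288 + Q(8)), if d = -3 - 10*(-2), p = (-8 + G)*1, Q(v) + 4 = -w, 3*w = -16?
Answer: -57/860 ≈ -0.066279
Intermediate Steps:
w = -16/3 (w = (1/3)*(-16) = -16/3 ≈ -5.3333)
Q(v) = 4/3 (Q(v) = -4 - 1*(-16/3) = -4 + 16/3 = 4/3)
p = 2 (p = (-8 + 10)*1 = 2*1 = 2)
d = 17 (d = -3 + 20 = 17)
(p + d)/(-288 + Q(8)) = (2 + 17)/(-288 + 4/3) = 19/(-860/3) = 19*(-3/860) = -57/860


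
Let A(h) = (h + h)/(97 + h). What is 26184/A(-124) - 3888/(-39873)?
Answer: 1174579137/412021 ≈ 2850.8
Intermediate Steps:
A(h) = 2*h/(97 + h) (A(h) = (2*h)/(97 + h) = 2*h/(97 + h))
26184/A(-124) - 3888/(-39873) = 26184/((2*(-124)/(97 - 124))) - 3888/(-39873) = 26184/((2*(-124)/(-27))) - 3888*(-1/39873) = 26184/((2*(-124)*(-1/27))) + 1296/13291 = 26184/(248/27) + 1296/13291 = 26184*(27/248) + 1296/13291 = 88371/31 + 1296/13291 = 1174579137/412021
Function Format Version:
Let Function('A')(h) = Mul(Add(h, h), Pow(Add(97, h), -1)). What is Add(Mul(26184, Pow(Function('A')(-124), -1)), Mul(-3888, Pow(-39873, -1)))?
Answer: Rational(1174579137, 412021) ≈ 2850.8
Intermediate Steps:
Function('A')(h) = Mul(2, h, Pow(Add(97, h), -1)) (Function('A')(h) = Mul(Mul(2, h), Pow(Add(97, h), -1)) = Mul(2, h, Pow(Add(97, h), -1)))
Add(Mul(26184, Pow(Function('A')(-124), -1)), Mul(-3888, Pow(-39873, -1))) = Add(Mul(26184, Pow(Mul(2, -124, Pow(Add(97, -124), -1)), -1)), Mul(-3888, Pow(-39873, -1))) = Add(Mul(26184, Pow(Mul(2, -124, Pow(-27, -1)), -1)), Mul(-3888, Rational(-1, 39873))) = Add(Mul(26184, Pow(Mul(2, -124, Rational(-1, 27)), -1)), Rational(1296, 13291)) = Add(Mul(26184, Pow(Rational(248, 27), -1)), Rational(1296, 13291)) = Add(Mul(26184, Rational(27, 248)), Rational(1296, 13291)) = Add(Rational(88371, 31), Rational(1296, 13291)) = Rational(1174579137, 412021)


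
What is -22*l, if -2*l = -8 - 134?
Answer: -1562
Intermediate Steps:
l = 71 (l = -(-8 - 134)/2 = -½*(-142) = 71)
-22*l = -22*71 = -1562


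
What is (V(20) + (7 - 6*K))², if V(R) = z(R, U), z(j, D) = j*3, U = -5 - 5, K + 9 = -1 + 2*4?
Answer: 6241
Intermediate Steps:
K = -2 (K = -9 + (-1 + 2*4) = -9 + (-1 + 8) = -9 + 7 = -2)
U = -10
z(j, D) = 3*j
V(R) = 3*R
(V(20) + (7 - 6*K))² = (3*20 + (7 - 6*(-2)))² = (60 + (7 + 12))² = (60 + 19)² = 79² = 6241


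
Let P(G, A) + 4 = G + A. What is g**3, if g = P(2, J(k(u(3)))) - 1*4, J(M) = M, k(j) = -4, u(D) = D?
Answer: -1000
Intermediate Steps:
P(G, A) = -4 + A + G (P(G, A) = -4 + (G + A) = -4 + (A + G) = -4 + A + G)
g = -10 (g = (-4 - 4 + 2) - 1*4 = -6 - 4 = -10)
g**3 = (-10)**3 = -1000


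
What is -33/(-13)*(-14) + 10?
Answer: -332/13 ≈ -25.538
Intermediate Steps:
-33/(-13)*(-14) + 10 = -33*(-1/13)*(-14) + 10 = (33/13)*(-14) + 10 = -462/13 + 10 = -332/13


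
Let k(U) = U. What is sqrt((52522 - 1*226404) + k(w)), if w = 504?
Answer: I*sqrt(173378) ≈ 416.39*I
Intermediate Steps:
sqrt((52522 - 1*226404) + k(w)) = sqrt((52522 - 1*226404) + 504) = sqrt((52522 - 226404) + 504) = sqrt(-173882 + 504) = sqrt(-173378) = I*sqrt(173378)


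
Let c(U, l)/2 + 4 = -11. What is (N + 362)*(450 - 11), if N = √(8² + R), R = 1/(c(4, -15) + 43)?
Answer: 158918 + 3073*√221/13 ≈ 1.6243e+5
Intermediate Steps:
c(U, l) = -30 (c(U, l) = -8 + 2*(-11) = -8 - 22 = -30)
R = 1/13 (R = 1/(-30 + 43) = 1/13 ≈ 0.076923)
N = 7*√221/13 (N = √(8² + 1/13) = √(64 + 1/13) = √(833/13) = 7*√221/13 ≈ 8.0048)
(N + 362)*(450 - 11) = (7*√221/13 + 362)*(450 - 11) = (362 + 7*√221/13)*439 = 158918 + 3073*√221/13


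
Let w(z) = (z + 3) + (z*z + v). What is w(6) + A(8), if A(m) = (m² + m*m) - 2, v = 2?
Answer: 173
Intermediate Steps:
w(z) = 5 + z + z² (w(z) = (z + 3) + (z*z + 2) = (3 + z) + (z² + 2) = (3 + z) + (2 + z²) = 5 + z + z²)
A(m) = -2 + 2*m² (A(m) = (m² + m²) - 2 = 2*m² - 2 = -2 + 2*m²)
w(6) + A(8) = (5 + 6 + 6²) + (-2 + 2*8²) = (5 + 6 + 36) + (-2 + 2*64) = 47 + (-2 + 128) = 47 + 126 = 173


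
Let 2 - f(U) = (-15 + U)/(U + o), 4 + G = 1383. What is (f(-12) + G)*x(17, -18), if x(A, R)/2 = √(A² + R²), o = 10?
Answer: 2735*√613 ≈ 67715.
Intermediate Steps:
G = 1379 (G = -4 + 1383 = 1379)
f(U) = 2 - (-15 + U)/(10 + U) (f(U) = 2 - (-15 + U)/(U + 10) = 2 - (-15 + U)/(10 + U))
x(A, R) = 2*√(A² + R²)
(f(-12) + G)*x(17, -18) = ((35 - 12)/(10 - 12) + 1379)*(2*√(17² + (-18)²)) = (23/(-2) + 1379)*(2*√(289 + 324)) = (-½*23 + 1379)*(2*√613) = (-23/2 + 1379)*(2*√613) = 2735*(2*√613)/2 = 2735*√613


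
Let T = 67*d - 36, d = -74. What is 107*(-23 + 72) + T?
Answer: 249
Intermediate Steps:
T = -4994 (T = 67*(-74) - 36 = -4958 - 36 = -4994)
107*(-23 + 72) + T = 107*(-23 + 72) - 4994 = 107*49 - 4994 = 5243 - 4994 = 249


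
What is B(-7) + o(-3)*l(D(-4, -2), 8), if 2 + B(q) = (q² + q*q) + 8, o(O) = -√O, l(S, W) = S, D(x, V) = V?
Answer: 104 + 2*I*√3 ≈ 104.0 + 3.4641*I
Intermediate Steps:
B(q) = 6 + 2*q² (B(q) = -2 + ((q² + q*q) + 8) = -2 + ((q² + q²) + 8) = -2 + (2*q² + 8) = -2 + (8 + 2*q²) = 6 + 2*q²)
B(-7) + o(-3)*l(D(-4, -2), 8) = (6 + 2*(-7)²) - √(-3)*(-2) = (6 + 2*49) - I*√3*(-2) = (6 + 98) - I*√3*(-2) = 104 + 2*I*√3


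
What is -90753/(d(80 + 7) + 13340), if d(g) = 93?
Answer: -90753/13433 ≈ -6.7560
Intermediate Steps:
-90753/(d(80 + 7) + 13340) = -90753/(93 + 13340) = -90753/13433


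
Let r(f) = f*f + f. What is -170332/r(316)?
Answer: -42583/25043 ≈ -1.7004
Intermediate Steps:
r(f) = f + f² (r(f) = f² + f = f + f²)
-170332/r(316) = -170332*1/(316*(1 + 316)) = -170332/(316*317) = -170332/100172 = -170332*1/100172 = -42583/25043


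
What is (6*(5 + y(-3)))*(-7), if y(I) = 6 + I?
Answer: -336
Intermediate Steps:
(6*(5 + y(-3)))*(-7) = (6*(5 + (6 - 3)))*(-7) = (6*(5 + 3))*(-7) = (6*8)*(-7) = 48*(-7) = -336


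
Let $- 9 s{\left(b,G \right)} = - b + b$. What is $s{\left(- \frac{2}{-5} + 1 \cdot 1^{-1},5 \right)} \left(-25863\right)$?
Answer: $0$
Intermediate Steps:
$s{\left(b,G \right)} = 0$ ($s{\left(b,G \right)} = - \frac{- b + b}{9} = \left(- \frac{1}{9}\right) 0 = 0$)
$s{\left(- \frac{2}{-5} + 1 \cdot 1^{-1},5 \right)} \left(-25863\right) = 0 \left(-25863\right) = 0$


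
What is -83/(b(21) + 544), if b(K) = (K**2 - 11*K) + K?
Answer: -83/775 ≈ -0.10710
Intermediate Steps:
b(K) = K**2 - 10*K
-83/(b(21) + 544) = -83/(21*(-10 + 21) + 544) = -83/(21*11 + 544) = -83/(231 + 544) = -83/775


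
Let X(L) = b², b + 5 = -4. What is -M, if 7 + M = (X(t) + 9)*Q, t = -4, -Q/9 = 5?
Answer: 4057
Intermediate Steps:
Q = -45 (Q = -9*5 = -45)
b = -9 (b = -5 - 4 = -9)
X(L) = 81 (X(L) = (-9)² = 81)
M = -4057 (M = -7 + (81 + 9)*(-45) = -7 + 90*(-45) = -7 - 4050 = -4057)
-M = -1*(-4057) = 4057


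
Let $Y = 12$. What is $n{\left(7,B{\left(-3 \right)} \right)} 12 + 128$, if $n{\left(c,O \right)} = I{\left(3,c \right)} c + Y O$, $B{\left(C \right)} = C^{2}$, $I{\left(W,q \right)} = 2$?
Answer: $1592$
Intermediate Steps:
$n{\left(c,O \right)} = 2 c + 12 O$
$n{\left(7,B{\left(-3 \right)} \right)} 12 + 128 = \left(2 \cdot 7 + 12 \left(-3\right)^{2}\right) 12 + 128 = \left(14 + 12 \cdot 9\right) 12 + 128 = \left(14 + 108\right) 12 + 128 = 122 \cdot 12 + 128 = 1464 + 128 = 1592$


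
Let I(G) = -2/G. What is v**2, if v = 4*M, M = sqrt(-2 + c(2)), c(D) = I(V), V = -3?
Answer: -64/3 ≈ -21.333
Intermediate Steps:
c(D) = 2/3 (c(D) = -2/(-3) = -2*(-1/3) = 2/3)
M = 2*I*sqrt(3)/3 (M = sqrt(-2 + 2/3) = sqrt(-4/3) = 2*I*sqrt(3)/3 ≈ 1.1547*I)
v = 8*I*sqrt(3)/3 (v = 4*(2*I*sqrt(3)/3) = 8*I*sqrt(3)/3 ≈ 4.6188*I)
v**2 = (8*I*sqrt(3)/3)**2 = -64/3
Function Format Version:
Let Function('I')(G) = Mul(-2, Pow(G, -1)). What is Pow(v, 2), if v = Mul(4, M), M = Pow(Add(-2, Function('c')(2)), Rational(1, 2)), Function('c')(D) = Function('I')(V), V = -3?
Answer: Rational(-64, 3) ≈ -21.333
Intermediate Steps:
Function('c')(D) = Rational(2, 3) (Function('c')(D) = Mul(-2, Pow(-3, -1)) = Mul(-2, Rational(-1, 3)) = Rational(2, 3))
M = Mul(Rational(2, 3), I, Pow(3, Rational(1, 2))) (M = Pow(Add(-2, Rational(2, 3)), Rational(1, 2)) = Pow(Rational(-4, 3), Rational(1, 2)) = Mul(Rational(2, 3), I, Pow(3, Rational(1, 2))) ≈ Mul(1.1547, I))
v = Mul(Rational(8, 3), I, Pow(3, Rational(1, 2))) (v = Mul(4, Mul(Rational(2, 3), I, Pow(3, Rational(1, 2)))) = Mul(Rational(8, 3), I, Pow(3, Rational(1, 2))) ≈ Mul(4.6188, I))
Pow(v, 2) = Pow(Mul(Rational(8, 3), I, Pow(3, Rational(1, 2))), 2) = Rational(-64, 3)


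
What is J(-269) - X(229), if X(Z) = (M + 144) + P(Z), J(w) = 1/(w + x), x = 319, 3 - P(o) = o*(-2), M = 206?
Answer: -40549/50 ≈ -810.98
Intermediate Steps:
P(o) = 3 + 2*o (P(o) = 3 - o*(-2) = 3 - (-2)*o = 3 + 2*o)
J(w) = 1/(319 + w) (J(w) = 1/(w + 319) = 1/(319 + w))
X(Z) = 353 + 2*Z (X(Z) = (206 + 144) + (3 + 2*Z) = 350 + (3 + 2*Z) = 353 + 2*Z)
J(-269) - X(229) = 1/(319 - 269) - (353 + 2*229) = 1/50 - (353 + 458) = 1/50 - 1*811 = 1/50 - 811 = -40549/50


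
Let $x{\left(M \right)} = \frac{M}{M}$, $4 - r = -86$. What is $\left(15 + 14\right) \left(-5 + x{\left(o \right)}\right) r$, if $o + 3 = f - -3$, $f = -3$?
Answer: $-10440$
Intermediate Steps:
$r = 90$ ($r = 4 - -86 = 4 + 86 = 90$)
$o = -3$ ($o = -3 - 0 = -3 + \left(-3 + 3\right) = -3 + 0 = -3$)
$x{\left(M \right)} = 1$
$\left(15 + 14\right) \left(-5 + x{\left(o \right)}\right) r = \left(15 + 14\right) \left(-5 + 1\right) 90 = 29 \left(-4\right) 90 = \left(-116\right) 90 = -10440$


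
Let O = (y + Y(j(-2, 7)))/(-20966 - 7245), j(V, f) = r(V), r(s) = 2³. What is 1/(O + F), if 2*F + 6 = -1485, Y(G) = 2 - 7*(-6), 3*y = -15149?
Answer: -169266/126157769 ≈ -0.0013417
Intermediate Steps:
y = -15149/3 (y = (⅓)*(-15149) = -15149/3 ≈ -5049.7)
r(s) = 8
j(V, f) = 8
Y(G) = 44 (Y(G) = 2 + 42 = 44)
O = 15017/84633 (O = (-15149/3 + 44)/(-20966 - 7245) = -15017/3/(-28211) = -15017/3*(-1/28211) = 15017/84633 ≈ 0.17744)
F = -1491/2 (F = -3 + (½)*(-1485) = -3 - 1485/2 = -1491/2 ≈ -745.50)
1/(O + F) = 1/(15017/84633 - 1491/2) = 1/(-126157769/169266) = -169266/126157769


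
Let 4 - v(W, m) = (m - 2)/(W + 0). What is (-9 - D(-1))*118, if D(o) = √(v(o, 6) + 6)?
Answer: -1062 - 118*√14 ≈ -1503.5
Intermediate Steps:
v(W, m) = 4 - (-2 + m)/W (v(W, m) = 4 - (m - 2)/(W + 0) = 4 - (-2 + m)/W)
D(o) = √(6 + (-4 + 4*o)/o) (D(o) = √((2 - 1*6 + 4*o)/o + 6) = √((2 - 6 + 4*o)/o + 6) = √((-4 + 4*o)/o + 6) = √(6 + (-4 + 4*o)/o))
(-9 - D(-1))*118 = (-9 - √(10 - 4/(-1)))*118 = (-9 - √(10 - 4*(-1)))*118 = (-9 - √(10 + 4))*118 = (-9 - √14)*118 = -1062 - 118*√14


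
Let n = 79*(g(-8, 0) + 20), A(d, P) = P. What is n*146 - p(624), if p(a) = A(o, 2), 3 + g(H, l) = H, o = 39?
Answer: 103804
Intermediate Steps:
g(H, l) = -3 + H
p(a) = 2
n = 711 (n = 79*((-3 - 8) + 20) = 79*(-11 + 20) = 79*9 = 711)
n*146 - p(624) = 711*146 - 1*2 = 103806 - 2 = 103804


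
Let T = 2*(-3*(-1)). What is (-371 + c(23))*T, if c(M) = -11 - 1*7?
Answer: -2334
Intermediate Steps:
T = 6 (T = 2*3 = 6)
c(M) = -18 (c(M) = -11 - 7 = -18)
(-371 + c(23))*T = (-371 - 18)*6 = -389*6 = -2334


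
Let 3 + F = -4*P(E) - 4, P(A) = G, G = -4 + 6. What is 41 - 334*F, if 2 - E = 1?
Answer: 5051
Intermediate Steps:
E = 1 (E = 2 - 1*1 = 2 - 1 = 1)
G = 2
P(A) = 2
F = -15 (F = -3 + (-4*2 - 4) = -3 + (-8 - 4) = -3 - 12 = -15)
41 - 334*F = 41 - 334*(-15) = 41 + 5010 = 5051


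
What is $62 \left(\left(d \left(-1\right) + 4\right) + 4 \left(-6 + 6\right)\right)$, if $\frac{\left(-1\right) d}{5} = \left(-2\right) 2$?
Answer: $-992$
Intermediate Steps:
$d = 20$ ($d = - 5 \left(\left(-2\right) 2\right) = \left(-5\right) \left(-4\right) = 20$)
$62 \left(\left(d \left(-1\right) + 4\right) + 4 \left(-6 + 6\right)\right) = 62 \left(\left(20 \left(-1\right) + 4\right) + 4 \left(-6 + 6\right)\right) = 62 \left(\left(-20 + 4\right) + 4 \cdot 0\right) = 62 \left(-16 + 0\right) = 62 \left(-16\right) = -992$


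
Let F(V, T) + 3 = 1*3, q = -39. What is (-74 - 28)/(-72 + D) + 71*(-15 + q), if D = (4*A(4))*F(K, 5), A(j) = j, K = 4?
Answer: -45991/12 ≈ -3832.6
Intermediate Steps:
F(V, T) = 0 (F(V, T) = -3 + 1*3 = -3 + 3 = 0)
D = 0 (D = (4*4)*0 = 16*0 = 0)
(-74 - 28)/(-72 + D) + 71*(-15 + q) = (-74 - 28)/(-72 + 0) + 71*(-15 - 39) = -102/(-72) + 71*(-54) = -102*(-1/72) - 3834 = 17/12 - 3834 = -45991/12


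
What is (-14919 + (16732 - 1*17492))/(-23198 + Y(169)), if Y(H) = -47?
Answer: 15679/23245 ≈ 0.67451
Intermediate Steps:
(-14919 + (16732 - 1*17492))/(-23198 + Y(169)) = (-14919 + (16732 - 1*17492))/(-23198 - 47) = (-14919 + (16732 - 17492))/(-23245) = (-14919 - 760)*(-1/23245) = -15679*(-1/23245) = 15679/23245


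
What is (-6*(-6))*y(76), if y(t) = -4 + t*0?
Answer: -144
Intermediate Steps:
y(t) = -4 (y(t) = -4 + 0 = -4)
(-6*(-6))*y(76) = -6*(-6)*(-4) = 36*(-4) = -144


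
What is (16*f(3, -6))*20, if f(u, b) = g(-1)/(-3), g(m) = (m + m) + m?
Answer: 320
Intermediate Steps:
g(m) = 3*m (g(m) = 2*m + m = 3*m)
f(u, b) = 1 (f(u, b) = (3*(-1))/(-3) = -3*(-⅓) = 1)
(16*f(3, -6))*20 = (16*1)*20 = 16*20 = 320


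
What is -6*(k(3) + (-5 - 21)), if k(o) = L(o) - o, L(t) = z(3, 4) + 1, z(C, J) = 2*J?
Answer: 120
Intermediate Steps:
L(t) = 9 (L(t) = 2*4 + 1 = 8 + 1 = 9)
k(o) = 9 - o
-6*(k(3) + (-5 - 21)) = -6*((9 - 1*3) + (-5 - 21)) = -6*((9 - 3) - 26) = -6*(6 - 26) = -6*(-20) = 120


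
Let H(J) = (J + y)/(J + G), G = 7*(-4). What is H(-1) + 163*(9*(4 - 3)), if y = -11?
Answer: 42555/29 ≈ 1467.4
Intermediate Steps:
G = -28
H(J) = (-11 + J)/(-28 + J) (H(J) = (J - 11)/(J - 28) = (-11 + J)/(-28 + J))
H(-1) + 163*(9*(4 - 3)) = (-11 - 1)/(-28 - 1) + 163*(9*(4 - 3)) = -12/(-29) + 163*(9*1) = -1/29*(-12) + 163*9 = 12/29 + 1467 = 42555/29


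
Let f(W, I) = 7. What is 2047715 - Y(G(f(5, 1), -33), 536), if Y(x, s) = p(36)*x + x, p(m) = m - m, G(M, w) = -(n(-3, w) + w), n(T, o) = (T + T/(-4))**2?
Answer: 32762993/16 ≈ 2.0477e+6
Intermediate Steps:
n(T, o) = 9*T**2/16 (n(T, o) = (T + T*(-1/4))**2 = (T - T/4)**2 = (3*T/4)**2 = 9*T**2/16)
G(M, w) = -81/16 - w (G(M, w) = -((9/16)*(-3)**2 + w) = -((9/16)*9 + w) = -(81/16 + w) = -81/16 - w)
p(m) = 0
Y(x, s) = x (Y(x, s) = 0*x + x = 0 + x = x)
2047715 - Y(G(f(5, 1), -33), 536) = 2047715 - (-81/16 - 1*(-33)) = 2047715 - (-81/16 + 33) = 2047715 - 1*447/16 = 2047715 - 447/16 = 32762993/16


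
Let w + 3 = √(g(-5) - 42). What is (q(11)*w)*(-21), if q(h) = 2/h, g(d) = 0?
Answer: 126/11 - 42*I*√42/11 ≈ 11.455 - 24.745*I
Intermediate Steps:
w = -3 + I*√42 (w = -3 + √(0 - 42) = -3 + √(-42) = -3 + I*√42 ≈ -3.0 + 6.4807*I)
(q(11)*w)*(-21) = ((2/11)*(-3 + I*√42))*(-21) = ((2*(1/11))*(-3 + I*√42))*(-21) = (2*(-3 + I*√42)/11)*(-21) = (-6/11 + 2*I*√42/11)*(-21) = 126/11 - 42*I*√42/11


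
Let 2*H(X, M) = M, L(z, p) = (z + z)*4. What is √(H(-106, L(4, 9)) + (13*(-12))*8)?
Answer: 4*I*√77 ≈ 35.1*I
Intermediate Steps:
L(z, p) = 8*z (L(z, p) = (2*z)*4 = 8*z)
H(X, M) = M/2
√(H(-106, L(4, 9)) + (13*(-12))*8) = √((8*4)/2 + (13*(-12))*8) = √((½)*32 - 156*8) = √(16 - 1248) = √(-1232) = 4*I*√77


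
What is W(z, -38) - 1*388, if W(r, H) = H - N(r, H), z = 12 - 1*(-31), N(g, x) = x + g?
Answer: -431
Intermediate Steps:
N(g, x) = g + x
z = 43 (z = 12 + 31 = 43)
W(r, H) = -r (W(r, H) = H - (r + H) = H - (H + r) = H + (-H - r) = -r)
W(z, -38) - 1*388 = -1*43 - 1*388 = -43 - 388 = -431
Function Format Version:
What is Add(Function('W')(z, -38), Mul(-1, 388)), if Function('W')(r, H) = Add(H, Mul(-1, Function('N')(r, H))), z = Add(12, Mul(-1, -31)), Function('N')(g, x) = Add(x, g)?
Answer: -431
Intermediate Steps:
Function('N')(g, x) = Add(g, x)
z = 43 (z = Add(12, 31) = 43)
Function('W')(r, H) = Mul(-1, r) (Function('W')(r, H) = Add(H, Mul(-1, Add(r, H))) = Add(H, Mul(-1, Add(H, r))) = Add(H, Add(Mul(-1, H), Mul(-1, r))) = Mul(-1, r))
Add(Function('W')(z, -38), Mul(-1, 388)) = Add(Mul(-1, 43), Mul(-1, 388)) = Add(-43, -388) = -431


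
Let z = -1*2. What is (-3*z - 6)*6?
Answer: 0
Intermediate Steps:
z = -2
(-3*z - 6)*6 = (-3*(-2) - 6)*6 = (6 - 6)*6 = 0*6 = 0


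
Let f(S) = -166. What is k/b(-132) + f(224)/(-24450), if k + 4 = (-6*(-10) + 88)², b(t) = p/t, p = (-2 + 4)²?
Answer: -8835007417/12225 ≈ -7.2270e+5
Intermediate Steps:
p = 4 (p = 2² = 4)
b(t) = 4/t
k = 21900 (k = -4 + (-6*(-10) + 88)² = -4 + (60 + 88)² = -4 + 148² = -4 + 21904 = 21900)
k/b(-132) + f(224)/(-24450) = 21900/((4/(-132))) - 166/(-24450) = 21900/((4*(-1/132))) - 166*(-1/24450) = 21900/(-1/33) + 83/12225 = 21900*(-33) + 83/12225 = -722700 + 83/12225 = -8835007417/12225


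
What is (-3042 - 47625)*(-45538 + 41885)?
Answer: 185086551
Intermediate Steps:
(-3042 - 47625)*(-45538 + 41885) = -50667*(-3653) = 185086551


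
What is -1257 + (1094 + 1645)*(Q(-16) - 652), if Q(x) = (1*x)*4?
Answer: -1962381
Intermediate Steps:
Q(x) = 4*x (Q(x) = x*4 = 4*x)
-1257 + (1094 + 1645)*(Q(-16) - 652) = -1257 + (1094 + 1645)*(4*(-16) - 652) = -1257 + 2739*(-64 - 652) = -1257 + 2739*(-716) = -1257 - 1961124 = -1962381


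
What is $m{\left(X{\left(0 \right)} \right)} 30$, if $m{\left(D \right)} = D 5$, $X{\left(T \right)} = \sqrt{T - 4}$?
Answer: $300 i \approx 300.0 i$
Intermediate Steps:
$X{\left(T \right)} = \sqrt{-4 + T}$
$m{\left(D \right)} = 5 D$
$m{\left(X{\left(0 \right)} \right)} 30 = 5 \sqrt{-4 + 0} \cdot 30 = 5 \sqrt{-4} \cdot 30 = 5 \cdot 2 i 30 = 10 i 30 = 300 i$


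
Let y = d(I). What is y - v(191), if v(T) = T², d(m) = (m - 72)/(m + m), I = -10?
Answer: -364769/10 ≈ -36477.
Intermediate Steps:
d(m) = (-72 + m)/(2*m) (d(m) = (-72 + m)/((2*m)) = (-72 + m)*(1/(2*m)) = (-72 + m)/(2*m))
y = 41/10 (y = (½)*(-72 - 10)/(-10) = (½)*(-⅒)*(-82) = 41/10 ≈ 4.1000)
y - v(191) = 41/10 - 1*191² = 41/10 - 1*36481 = 41/10 - 36481 = -364769/10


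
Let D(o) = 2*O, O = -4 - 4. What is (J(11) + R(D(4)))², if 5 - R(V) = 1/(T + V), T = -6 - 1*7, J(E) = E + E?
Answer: 614656/841 ≈ 730.86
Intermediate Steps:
O = -8
J(E) = 2*E
D(o) = -16 (D(o) = 2*(-8) = -16)
T = -13 (T = -6 - 7 = -13)
R(V) = 5 - 1/(-13 + V)
(J(11) + R(D(4)))² = (2*11 + (-66 + 5*(-16))/(-13 - 16))² = (22 + (-66 - 80)/(-29))² = (22 - 1/29*(-146))² = (22 + 146/29)² = (784/29)² = 614656/841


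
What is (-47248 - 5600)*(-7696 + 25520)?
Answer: -941962752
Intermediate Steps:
(-47248 - 5600)*(-7696 + 25520) = -52848*17824 = -941962752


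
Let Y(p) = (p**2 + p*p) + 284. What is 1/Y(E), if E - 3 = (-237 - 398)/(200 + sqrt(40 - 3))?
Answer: 56711340011/16110670441822 + 4515485*sqrt(37)/32221340883644 ≈ 0.0035210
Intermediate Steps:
E = 3 - 635/(200 + sqrt(37)) (E = 3 + (-237 - 398)/(200 + sqrt(40 - 3)) = 3 - 635/(200 + sqrt(37)) ≈ -0.081286)
Y(p) = 284 + 2*p**2 (Y(p) = (p**2 + p**2) + 284 = 2*p**2 + 284 = 284 + 2*p**2)
1/Y(E) = 1/(284 + 2*(-7111/39963 + 635*sqrt(37)/39963)**2)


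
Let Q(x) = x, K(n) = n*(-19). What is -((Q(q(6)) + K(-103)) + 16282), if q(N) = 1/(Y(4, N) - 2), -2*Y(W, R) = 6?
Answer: -91194/5 ≈ -18239.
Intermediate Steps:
Y(W, R) = -3 (Y(W, R) = -½*6 = -3)
q(N) = -⅕ (q(N) = 1/(-3 - 2) = 1/(-5) = -⅕)
K(n) = -19*n
-((Q(q(6)) + K(-103)) + 16282) = -((-⅕ - 19*(-103)) + 16282) = -((-⅕ + 1957) + 16282) = -(9784/5 + 16282) = -1*91194/5 = -91194/5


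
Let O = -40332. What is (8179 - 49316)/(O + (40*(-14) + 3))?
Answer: 1327/1319 ≈ 1.0061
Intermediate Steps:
(8179 - 49316)/(O + (40*(-14) + 3)) = (8179 - 49316)/(-40332 + (40*(-14) + 3)) = -41137/(-40332 + (-560 + 3)) = -41137/(-40332 - 557) = -41137/(-40889) = -41137*(-1/40889) = 1327/1319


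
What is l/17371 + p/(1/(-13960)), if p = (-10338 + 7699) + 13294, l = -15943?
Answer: -2583828565743/17371 ≈ -1.4874e+8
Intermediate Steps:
p = 10655 (p = -2639 + 13294 = 10655)
l/17371 + p/(1/(-13960)) = -15943/17371 + 10655/(1/(-13960)) = -15943*1/17371 + 10655/(-1/13960) = -15943/17371 + 10655*(-13960) = -15943/17371 - 148743800 = -2583828565743/17371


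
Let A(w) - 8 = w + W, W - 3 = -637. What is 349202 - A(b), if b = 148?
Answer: 349680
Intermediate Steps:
W = -634 (W = 3 - 637 = -634)
A(w) = -626 + w (A(w) = 8 + (w - 634) = 8 + (-634 + w) = -626 + w)
349202 - A(b) = 349202 - (-626 + 148) = 349202 - 1*(-478) = 349202 + 478 = 349680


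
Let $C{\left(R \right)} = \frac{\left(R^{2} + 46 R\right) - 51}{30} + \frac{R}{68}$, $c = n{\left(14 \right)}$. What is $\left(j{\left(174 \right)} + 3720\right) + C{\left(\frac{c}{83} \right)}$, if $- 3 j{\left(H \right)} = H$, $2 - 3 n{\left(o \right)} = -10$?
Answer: $\frac{4286774601}{1171130} \approx 3660.4$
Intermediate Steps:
$n{\left(o \right)} = 4$ ($n{\left(o \right)} = \frac{2}{3} - - \frac{10}{3} = \frac{2}{3} + \frac{10}{3} = 4$)
$j{\left(H \right)} = - \frac{H}{3}$
$c = 4$
$C{\left(R \right)} = - \frac{17}{10} + \frac{R^{2}}{30} + \frac{1579 R}{1020}$ ($C{\left(R \right)} = \left(-51 + R^{2} + 46 R\right) \frac{1}{30} + R \frac{1}{68} = \left(- \frac{17}{10} + \frac{R^{2}}{30} + \frac{23 R}{15}\right) + \frac{R}{68} = - \frac{17}{10} + \frac{R^{2}}{30} + \frac{1579 R}{1020}$)
$\left(j{\left(174 \right)} + 3720\right) + C{\left(\frac{c}{83} \right)} = \left(\left(- \frac{1}{3}\right) 174 + 3720\right) + \left(- \frac{17}{10} + \frac{\left(\frac{4}{83}\right)^{2}}{30} + \frac{1579 \cdot \frac{4}{83}}{1020}\right) = \left(-58 + 3720\right) + \left(- \frac{17}{10} + \frac{\left(4 \cdot \frac{1}{83}\right)^{2}}{30} + \frac{1579 \cdot 4 \cdot \frac{1}{83}}{1020}\right) = 3662 + \left(- \frac{17}{10} + \frac{\left(\frac{4}{83}\right)^{2}}{30} + \frac{1579}{1020} \cdot \frac{4}{83}\right) = 3662 + \left(- \frac{17}{10} + \frac{1}{30} \cdot \frac{16}{6889} + \frac{1579}{21165}\right) = 3662 + \left(- \frac{17}{10} + \frac{8}{103335} + \frac{1579}{21165}\right) = 3662 - \frac{1903459}{1171130} = \frac{4286774601}{1171130}$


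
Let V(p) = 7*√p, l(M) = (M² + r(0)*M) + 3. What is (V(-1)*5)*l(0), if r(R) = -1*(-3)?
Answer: 105*I ≈ 105.0*I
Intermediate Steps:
r(R) = 3
l(M) = 3 + M² + 3*M (l(M) = (M² + 3*M) + 3 = 3 + M² + 3*M)
(V(-1)*5)*l(0) = ((7*√(-1))*5)*(3 + 0² + 3*0) = ((7*I)*5)*(3 + 0 + 0) = (35*I)*3 = 105*I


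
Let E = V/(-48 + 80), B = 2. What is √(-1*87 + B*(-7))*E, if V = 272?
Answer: 17*I*√101/2 ≈ 85.424*I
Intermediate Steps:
E = 17/2 (E = 272/(-48 + 80) = 272/32 = 272*(1/32) = 17/2 ≈ 8.5000)
√(-1*87 + B*(-7))*E = √(-1*87 + 2*(-7))*(17/2) = √(-87 - 14)*(17/2) = √(-101)*(17/2) = (I*√101)*(17/2) = 17*I*√101/2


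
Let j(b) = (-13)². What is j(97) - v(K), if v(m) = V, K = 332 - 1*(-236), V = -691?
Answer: 860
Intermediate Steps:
j(b) = 169
K = 568 (K = 332 + 236 = 568)
v(m) = -691
j(97) - v(K) = 169 - 1*(-691) = 169 + 691 = 860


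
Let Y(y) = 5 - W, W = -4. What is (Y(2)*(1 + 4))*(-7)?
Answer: -315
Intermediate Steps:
Y(y) = 9 (Y(y) = 5 - 1*(-4) = 5 + 4 = 9)
(Y(2)*(1 + 4))*(-7) = (9*(1 + 4))*(-7) = (9*5)*(-7) = 45*(-7) = -315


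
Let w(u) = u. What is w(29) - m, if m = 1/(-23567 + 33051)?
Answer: 275035/9484 ≈ 29.000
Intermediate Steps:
m = 1/9484 ≈ 0.00010544
w(29) - m = 29 - 1*1/9484 = 29 - 1/9484 = 275035/9484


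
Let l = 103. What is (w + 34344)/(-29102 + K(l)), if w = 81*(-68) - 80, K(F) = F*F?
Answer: -28756/18493 ≈ -1.5550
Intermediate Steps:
K(F) = F²
w = -5588 (w = -5508 - 80 = -5588)
(w + 34344)/(-29102 + K(l)) = (-5588 + 34344)/(-29102 + 103²) = 28756/(-29102 + 10609) = 28756/(-18493) = 28756*(-1/18493) = -28756/18493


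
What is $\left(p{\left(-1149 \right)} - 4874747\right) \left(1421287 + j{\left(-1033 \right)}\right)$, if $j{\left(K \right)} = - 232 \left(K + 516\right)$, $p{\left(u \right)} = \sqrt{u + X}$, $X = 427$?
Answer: $-7513111193557 + 29283389 i \sqrt{2} \approx -7.5131 \cdot 10^{12} + 4.1413 \cdot 10^{7} i$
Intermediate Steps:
$p{\left(u \right)} = \sqrt{427 + u}$ ($p{\left(u \right)} = \sqrt{u + 427} = \sqrt{427 + u}$)
$j{\left(K \right)} = -119712 - 232 K$ ($j{\left(K \right)} = - 232 \left(516 + K\right) = -119712 - 232 K$)
$\left(p{\left(-1149 \right)} - 4874747\right) \left(1421287 + j{\left(-1033 \right)}\right) = \left(\sqrt{427 - 1149} - 4874747\right) \left(1421287 - -119944\right) = \left(\sqrt{-722} - 4874747\right) \left(1421287 + \left(-119712 + 239656\right)\right) = \left(19 i \sqrt{2} - 4874747\right) \left(1421287 + 119944\right) = \left(-4874747 + 19 i \sqrt{2}\right) 1541231 = -7513111193557 + 29283389 i \sqrt{2}$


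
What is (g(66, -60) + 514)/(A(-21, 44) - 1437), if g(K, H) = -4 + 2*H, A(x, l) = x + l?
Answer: -195/707 ≈ -0.27581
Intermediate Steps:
A(x, l) = l + x
(g(66, -60) + 514)/(A(-21, 44) - 1437) = ((-4 + 2*(-60)) + 514)/((44 - 21) - 1437) = ((-4 - 120) + 514)/(23 - 1437) = (-124 + 514)/(-1414) = 390*(-1/1414) = -195/707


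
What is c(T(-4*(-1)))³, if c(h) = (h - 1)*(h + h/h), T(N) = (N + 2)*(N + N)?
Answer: 12214672127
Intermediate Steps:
T(N) = 2*N*(2 + N) (T(N) = (2 + N)*(2*N) = 2*N*(2 + N))
c(h) = (1 + h)*(-1 + h) (c(h) = (-1 + h)*(h + 1) = (-1 + h)*(1 + h) = (1 + h)*(-1 + h))
c(T(-4*(-1)))³ = (-1 + (2*(-4*(-1))*(2 - 4*(-1)))²)³ = (-1 + (2*4*(2 + 4))²)³ = (-1 + (2*4*6)²)³ = (-1 + 48²)³ = (-1 + 2304)³ = 2303³ = 12214672127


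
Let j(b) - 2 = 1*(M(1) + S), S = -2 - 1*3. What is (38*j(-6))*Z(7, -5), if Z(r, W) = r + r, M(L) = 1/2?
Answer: -1330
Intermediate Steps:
M(L) = ½
S = -5 (S = -2 - 3 = -5)
Z(r, W) = 2*r
j(b) = -5/2 (j(b) = 2 + 1*(½ - 5) = 2 + 1*(-9/2) = 2 - 9/2 = -5/2)
(38*j(-6))*Z(7, -5) = (38*(-5/2))*(2*7) = -95*14 = -1330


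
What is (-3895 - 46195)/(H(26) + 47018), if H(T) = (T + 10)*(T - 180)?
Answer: -25045/20737 ≈ -1.2077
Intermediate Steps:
H(T) = (-180 + T)*(10 + T) (H(T) = (10 + T)*(-180 + T) = (-180 + T)*(10 + T))
(-3895 - 46195)/(H(26) + 47018) = (-3895 - 46195)/((-1800 + 26² - 170*26) + 47018) = -50090/((-1800 + 676 - 4420) + 47018) = -50090/(-5544 + 47018) = -50090/41474 = -50090*1/41474 = -25045/20737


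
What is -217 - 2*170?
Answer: -557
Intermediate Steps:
-217 - 2*170 = -217 - 340 = -557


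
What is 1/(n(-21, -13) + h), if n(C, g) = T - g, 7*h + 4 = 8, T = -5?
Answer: 7/60 ≈ 0.11667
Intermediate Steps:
h = 4/7 (h = -4/7 + (⅐)*8 = -4/7 + 8/7 = 4/7 ≈ 0.57143)
n(C, g) = -5 - g
1/(n(-21, -13) + h) = 1/((-5 - 1*(-13)) + 4/7) = 1/((-5 + 13) + 4/7) = 1/(8 + 4/7) = 1/(60/7) = 7/60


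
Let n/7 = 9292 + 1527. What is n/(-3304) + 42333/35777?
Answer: -367090187/16886744 ≈ -21.738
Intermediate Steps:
n = 75733 (n = 7*(9292 + 1527) = 7*10819 = 75733)
n/(-3304) + 42333/35777 = 75733/(-3304) + 42333/35777 = 75733*(-1/3304) + 42333*(1/35777) = -10819/472 + 42333/35777 = -367090187/16886744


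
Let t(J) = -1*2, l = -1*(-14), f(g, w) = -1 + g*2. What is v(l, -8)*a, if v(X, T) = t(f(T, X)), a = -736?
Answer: 1472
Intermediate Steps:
f(g, w) = -1 + 2*g
l = 14
t(J) = -2
v(X, T) = -2
v(l, -8)*a = -2*(-736) = 1472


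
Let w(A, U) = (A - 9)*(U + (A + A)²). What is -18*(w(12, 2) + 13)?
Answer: -31446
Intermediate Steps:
w(A, U) = (-9 + A)*(U + 4*A²) (w(A, U) = (-9 + A)*(U + (2*A)²) = (-9 + A)*(U + 4*A²))
-18*(w(12, 2) + 13) = -18*((-36*12² - 9*2 + 4*12³ + 12*2) + 13) = -18*((-36*144 - 18 + 4*1728 + 24) + 13) = -18*((-5184 - 18 + 6912 + 24) + 13) = -18*(1734 + 13) = -18*1747 = -31446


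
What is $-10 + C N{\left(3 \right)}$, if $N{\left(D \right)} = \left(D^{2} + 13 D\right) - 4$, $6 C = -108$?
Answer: $-802$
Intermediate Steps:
$C = -18$ ($C = \frac{1}{6} \left(-108\right) = -18$)
$N{\left(D \right)} = -4 + D^{2} + 13 D$
$-10 + C N{\left(3 \right)} = -10 - 18 \left(-4 + 3^{2} + 13 \cdot 3\right) = -10 - 18 \left(-4 + 9 + 39\right) = -10 - 792 = -802$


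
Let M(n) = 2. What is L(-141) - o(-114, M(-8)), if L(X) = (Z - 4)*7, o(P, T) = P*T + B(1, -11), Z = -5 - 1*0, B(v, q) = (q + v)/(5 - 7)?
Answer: 160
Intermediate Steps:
B(v, q) = -q/2 - v/2 (B(v, q) = (q + v)/(-2) = (q + v)*(-1/2) = -q/2 - v/2)
Z = -5 (Z = -5 + 0 = -5)
o(P, T) = 5 + P*T (o(P, T) = P*T + (-1/2*(-11) - 1/2*1) = P*T + (11/2 - 1/2) = P*T + 5 = 5 + P*T)
L(X) = -63 (L(X) = (-5 - 4)*7 = -9*7 = -63)
L(-141) - o(-114, M(-8)) = -63 - (5 - 114*2) = -63 - (5 - 228) = -63 - 1*(-223) = -63 + 223 = 160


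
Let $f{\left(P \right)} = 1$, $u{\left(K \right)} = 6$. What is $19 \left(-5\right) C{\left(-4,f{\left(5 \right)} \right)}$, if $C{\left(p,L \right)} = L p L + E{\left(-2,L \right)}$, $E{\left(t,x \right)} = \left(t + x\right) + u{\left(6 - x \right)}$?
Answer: $-95$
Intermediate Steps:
$E{\left(t,x \right)} = 6 + t + x$ ($E{\left(t,x \right)} = \left(t + x\right) + 6 = 6 + t + x$)
$C{\left(p,L \right)} = 4 + L + p L^{2}$ ($C{\left(p,L \right)} = L p L + \left(6 - 2 + L\right) = p L^{2} + \left(4 + L\right) = 4 + L + p L^{2}$)
$19 \left(-5\right) C{\left(-4,f{\left(5 \right)} \right)} = 19 \left(-5\right) \left(4 + 1 - 4 \cdot 1^{2}\right) = - 95 \left(4 + 1 - 4\right) = \left(-95\right) 1 = -95$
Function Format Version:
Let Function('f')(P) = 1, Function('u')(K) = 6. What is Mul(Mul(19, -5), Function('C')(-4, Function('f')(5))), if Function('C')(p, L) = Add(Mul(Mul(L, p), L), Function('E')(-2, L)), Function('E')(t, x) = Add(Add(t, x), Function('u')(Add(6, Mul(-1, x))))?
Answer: -95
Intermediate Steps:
Function('E')(t, x) = Add(6, t, x) (Function('E')(t, x) = Add(Add(t, x), 6) = Add(6, t, x))
Function('C')(p, L) = Add(4, L, Mul(p, Pow(L, 2))) (Function('C')(p, L) = Add(Mul(Mul(L, p), L), Add(6, -2, L)) = Add(Mul(p, Pow(L, 2)), Add(4, L)) = Add(4, L, Mul(p, Pow(L, 2))))
Mul(Mul(19, -5), Function('C')(-4, Function('f')(5))) = Mul(Mul(19, -5), Add(4, 1, Mul(-4, Pow(1, 2)))) = Mul(-95, Add(4, 1, Mul(-4, 1))) = Mul(-95, Add(4, 1, -4)) = Mul(-95, 1) = -95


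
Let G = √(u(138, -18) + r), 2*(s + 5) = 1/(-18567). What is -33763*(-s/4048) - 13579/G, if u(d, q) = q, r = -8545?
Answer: -6268809973/150318432 + 13579*I*√8563/8563 ≈ -41.704 + 146.74*I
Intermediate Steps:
s = -185671/37134 (s = -5 + (½)/(-18567) = -5 + (½)*(-1/18567) = -5 - 1/37134 = -185671/37134 ≈ -5.0000)
G = I*√8563 (G = √(-18 - 8545) = √(-8563) = I*√8563 ≈ 92.536*I)
-33763*(-s/4048) - 13579/G = -33763/((-4048/(-185671/37134))) - 13579*(-I*√8563/8563) = -33763/((-4048*(-37134/185671))) - (-13579)*I*√8563/8563 = -33763/150318432/185671 + 13579*I*√8563/8563 = -33763*185671/150318432 + 13579*I*√8563/8563 = -6268809973/150318432 + 13579*I*√8563/8563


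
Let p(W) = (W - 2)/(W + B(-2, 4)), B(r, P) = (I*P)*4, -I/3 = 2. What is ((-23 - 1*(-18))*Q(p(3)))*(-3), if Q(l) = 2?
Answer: 30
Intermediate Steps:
I = -6 (I = -3*2 = -6)
B(r, P) = -24*P (B(r, P) = -6*P*4 = -24*P)
p(W) = (-2 + W)/(-96 + W) (p(W) = (W - 2)/(W - 24*4) = (-2 + W)/(W - 96) = (-2 + W)/(-96 + W))
((-23 - 1*(-18))*Q(p(3)))*(-3) = ((-23 - 1*(-18))*2)*(-3) = ((-23 + 18)*2)*(-3) = -5*2*(-3) = -10*(-3) = 30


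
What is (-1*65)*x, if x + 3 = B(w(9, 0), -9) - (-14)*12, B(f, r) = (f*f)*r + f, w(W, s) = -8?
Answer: 27235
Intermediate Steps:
B(f, r) = f + r*f**2 (B(f, r) = f**2*r + f = r*f**2 + f = f + r*f**2)
x = -419 (x = -3 + (-8*(1 - 8*(-9)) - (-14)*12) = -3 + (-8*(1 + 72) - 1*(-168)) = -3 + (-8*73 + 168) = -3 + (-584 + 168) = -3 - 416 = -419)
(-1*65)*x = -1*65*(-419) = -65*(-419) = 27235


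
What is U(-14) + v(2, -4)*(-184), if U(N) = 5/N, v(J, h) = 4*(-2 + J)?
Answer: -5/14 ≈ -0.35714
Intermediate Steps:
v(J, h) = -8 + 4*J
U(-14) + v(2, -4)*(-184) = 5/(-14) + (-8 + 4*2)*(-184) = 5*(-1/14) + (-8 + 8)*(-184) = -5/14 + 0*(-184) = -5/14 + 0 = -5/14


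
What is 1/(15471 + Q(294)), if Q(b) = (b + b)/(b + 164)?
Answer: 229/3543153 ≈ 6.4632e-5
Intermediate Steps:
Q(b) = 2*b/(164 + b) (Q(b) = (2*b)/(164 + b) = 2*b/(164 + b))
1/(15471 + Q(294)) = 1/(15471 + 2*294/(164 + 294)) = 1/(15471 + 2*294/458) = 1/(15471 + 2*294*(1/458)) = 1/(15471 + 294/229) = 1/(3543153/229) = 229/3543153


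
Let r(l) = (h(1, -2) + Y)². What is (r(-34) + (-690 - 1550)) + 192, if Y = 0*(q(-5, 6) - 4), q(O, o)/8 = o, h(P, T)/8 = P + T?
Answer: -1984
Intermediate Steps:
h(P, T) = 8*P + 8*T (h(P, T) = 8*(P + T) = 8*P + 8*T)
q(O, o) = 8*o
Y = 0 (Y = 0*(8*6 - 4) = 0*(48 - 4) = 0*44 = 0)
r(l) = 64 (r(l) = ((8*1 + 8*(-2)) + 0)² = ((8 - 16) + 0)² = (-8 + 0)² = (-8)² = 64)
(r(-34) + (-690 - 1550)) + 192 = (64 + (-690 - 1550)) + 192 = (64 - 2240) + 192 = -2176 + 192 = -1984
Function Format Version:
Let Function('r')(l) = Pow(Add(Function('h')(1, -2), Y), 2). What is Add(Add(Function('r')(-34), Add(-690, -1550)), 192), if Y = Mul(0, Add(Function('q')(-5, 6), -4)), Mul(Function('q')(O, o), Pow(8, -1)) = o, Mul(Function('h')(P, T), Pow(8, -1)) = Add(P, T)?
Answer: -1984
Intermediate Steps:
Function('h')(P, T) = Add(Mul(8, P), Mul(8, T)) (Function('h')(P, T) = Mul(8, Add(P, T)) = Add(Mul(8, P), Mul(8, T)))
Function('q')(O, o) = Mul(8, o)
Y = 0 (Y = Mul(0, Add(Mul(8, 6), -4)) = Mul(0, Add(48, -4)) = Mul(0, 44) = 0)
Function('r')(l) = 64 (Function('r')(l) = Pow(Add(Add(Mul(8, 1), Mul(8, -2)), 0), 2) = Pow(Add(Add(8, -16), 0), 2) = Pow(Add(-8, 0), 2) = Pow(-8, 2) = 64)
Add(Add(Function('r')(-34), Add(-690, -1550)), 192) = Add(Add(64, Add(-690, -1550)), 192) = Add(Add(64, -2240), 192) = Add(-2176, 192) = -1984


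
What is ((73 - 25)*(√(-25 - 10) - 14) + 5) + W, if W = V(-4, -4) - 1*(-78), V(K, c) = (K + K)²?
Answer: -525 + 48*I*√35 ≈ -525.0 + 283.97*I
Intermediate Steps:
V(K, c) = 4*K² (V(K, c) = (2*K)² = 4*K²)
W = 142 (W = 4*(-4)² - 1*(-78) = 4*16 + 78 = 64 + 78 = 142)
((73 - 25)*(√(-25 - 10) - 14) + 5) + W = ((73 - 25)*(√(-25 - 10) - 14) + 5) + 142 = (48*(√(-35) - 14) + 5) + 142 = (48*(I*√35 - 14) + 5) + 142 = (48*(-14 + I*√35) + 5) + 142 = ((-672 + 48*I*√35) + 5) + 142 = (-667 + 48*I*√35) + 142 = -525 + 48*I*√35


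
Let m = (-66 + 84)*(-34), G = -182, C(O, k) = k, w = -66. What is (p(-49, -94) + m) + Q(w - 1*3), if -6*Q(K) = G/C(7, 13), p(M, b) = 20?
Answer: -1769/3 ≈ -589.67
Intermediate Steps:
m = -612 (m = 18*(-34) = -612)
Q(K) = 7/3 (Q(K) = -(-91)/(3*13) = -⅙*(-14) = 7/3)
(p(-49, -94) + m) + Q(w - 1*3) = (20 - 612) + 7/3 = -592 + 7/3 = -1769/3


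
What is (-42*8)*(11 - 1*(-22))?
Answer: -11088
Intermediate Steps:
(-42*8)*(11 - 1*(-22)) = -336*(11 + 22) = -336*33 = -11088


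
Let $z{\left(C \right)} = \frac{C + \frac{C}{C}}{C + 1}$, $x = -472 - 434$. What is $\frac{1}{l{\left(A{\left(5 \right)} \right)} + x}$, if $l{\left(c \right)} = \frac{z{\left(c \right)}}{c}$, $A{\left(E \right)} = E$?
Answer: $- \frac{5}{4529} \approx -0.001104$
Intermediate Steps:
$x = -906$
$z{\left(C \right)} = 1$ ($z{\left(C \right)} = \frac{C + 1}{1 + C} = \frac{1 + C}{1 + C} = 1$)
$l{\left(c \right)} = \frac{1}{c}$ ($l{\left(c \right)} = 1 \frac{1}{c} = \frac{1}{c}$)
$\frac{1}{l{\left(A{\left(5 \right)} \right)} + x} = \frac{1}{\frac{1}{5} - 906} = \frac{1}{- \frac{4529}{5}} = - \frac{5}{4529}$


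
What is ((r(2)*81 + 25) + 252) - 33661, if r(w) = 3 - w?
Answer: -33303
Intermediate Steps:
((r(2)*81 + 25) + 252) - 33661 = (((3 - 1*2)*81 + 25) + 252) - 33661 = (((3 - 2)*81 + 25) + 252) - 33661 = ((1*81 + 25) + 252) - 33661 = ((81 + 25) + 252) - 33661 = (106 + 252) - 33661 = 358 - 33661 = -33303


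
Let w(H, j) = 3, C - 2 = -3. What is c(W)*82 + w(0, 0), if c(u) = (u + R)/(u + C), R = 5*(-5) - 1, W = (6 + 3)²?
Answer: 475/8 ≈ 59.375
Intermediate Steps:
C = -1 (C = 2 - 3 = -1)
W = 81 (W = 9² = 81)
R = -26 (R = -25 - 1 = -26)
c(u) = (-26 + u)/(-1 + u) (c(u) = (u - 26)/(u - 1) = (-26 + u)/(-1 + u))
c(W)*82 + w(0, 0) = ((-26 + 81)/(-1 + 81))*82 + 3 = (55/80)*82 + 3 = ((1/80)*55)*82 + 3 = (11/16)*82 + 3 = 451/8 + 3 = 475/8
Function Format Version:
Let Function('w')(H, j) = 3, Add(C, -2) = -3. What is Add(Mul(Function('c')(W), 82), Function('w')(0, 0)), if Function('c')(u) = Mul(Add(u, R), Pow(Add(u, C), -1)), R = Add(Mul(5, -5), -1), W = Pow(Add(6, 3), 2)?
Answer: Rational(475, 8) ≈ 59.375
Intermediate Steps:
C = -1 (C = Add(2, -3) = -1)
W = 81 (W = Pow(9, 2) = 81)
R = -26 (R = Add(-25, -1) = -26)
Function('c')(u) = Mul(Pow(Add(-1, u), -1), Add(-26, u)) (Function('c')(u) = Mul(Add(u, -26), Pow(Add(u, -1), -1)) = Mul(Add(-26, u), Pow(Add(-1, u), -1)) = Mul(Pow(Add(-1, u), -1), Add(-26, u)))
Add(Mul(Function('c')(W), 82), Function('w')(0, 0)) = Add(Mul(Mul(Pow(Add(-1, 81), -1), Add(-26, 81)), 82), 3) = Add(Mul(Mul(Pow(80, -1), 55), 82), 3) = Add(Mul(Mul(Rational(1, 80), 55), 82), 3) = Add(Mul(Rational(11, 16), 82), 3) = Add(Rational(451, 8), 3) = Rational(475, 8)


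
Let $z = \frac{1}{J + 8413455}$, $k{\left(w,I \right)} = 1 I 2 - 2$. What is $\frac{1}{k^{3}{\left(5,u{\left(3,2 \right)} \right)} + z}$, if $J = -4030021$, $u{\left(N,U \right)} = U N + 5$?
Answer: $\frac{4383434}{35067472001} \approx 0.000125$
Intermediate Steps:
$u{\left(N,U \right)} = 5 + N U$ ($u{\left(N,U \right)} = N U + 5 = 5 + N U$)
$k{\left(w,I \right)} = -2 + 2 I$ ($k{\left(w,I \right)} = I 2 - 2 = 2 I - 2 = -2 + 2 I$)
$z = \frac{1}{4383434}$ ($z = \frac{1}{-4030021 + 8413455} = \frac{1}{4383434} \approx 2.2813 \cdot 10^{-7}$)
$\frac{1}{k^{3}{\left(5,u{\left(3,2 \right)} \right)} + z} = \frac{1}{\left(-2 + 2 \left(5 + 3 \cdot 2\right)\right)^{3} + \frac{1}{4383434}} = \frac{1}{\left(-2 + 2 \left(5 + 6\right)\right)^{3} + \frac{1}{4383434}} = \frac{1}{\left(-2 + 2 \cdot 11\right)^{3} + \frac{1}{4383434}} = \frac{1}{\left(-2 + 22\right)^{3} + \frac{1}{4383434}} = \frac{1}{20^{3} + \frac{1}{4383434}} = \frac{1}{8000 + \frac{1}{4383434}} = \frac{1}{\frac{35067472001}{4383434}} = \frac{4383434}{35067472001}$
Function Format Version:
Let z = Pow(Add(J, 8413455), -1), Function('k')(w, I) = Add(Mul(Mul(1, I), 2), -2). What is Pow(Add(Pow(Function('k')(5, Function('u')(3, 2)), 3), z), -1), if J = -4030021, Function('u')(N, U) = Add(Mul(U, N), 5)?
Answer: Rational(4383434, 35067472001) ≈ 0.00012500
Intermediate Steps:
Function('u')(N, U) = Add(5, Mul(N, U)) (Function('u')(N, U) = Add(Mul(N, U), 5) = Add(5, Mul(N, U)))
Function('k')(w, I) = Add(-2, Mul(2, I)) (Function('k')(w, I) = Add(Mul(I, 2), -2) = Add(Mul(2, I), -2) = Add(-2, Mul(2, I)))
z = Rational(1, 4383434) (z = Pow(Add(-4030021, 8413455), -1) = Pow(4383434, -1) = Rational(1, 4383434) ≈ 2.2813e-7)
Pow(Add(Pow(Function('k')(5, Function('u')(3, 2)), 3), z), -1) = Pow(Add(Pow(Add(-2, Mul(2, Add(5, Mul(3, 2)))), 3), Rational(1, 4383434)), -1) = Pow(Add(Pow(Add(-2, Mul(2, Add(5, 6))), 3), Rational(1, 4383434)), -1) = Pow(Add(Pow(Add(-2, Mul(2, 11)), 3), Rational(1, 4383434)), -1) = Pow(Add(Pow(Add(-2, 22), 3), Rational(1, 4383434)), -1) = Pow(Add(Pow(20, 3), Rational(1, 4383434)), -1) = Pow(Add(8000, Rational(1, 4383434)), -1) = Pow(Rational(35067472001, 4383434), -1) = Rational(4383434, 35067472001)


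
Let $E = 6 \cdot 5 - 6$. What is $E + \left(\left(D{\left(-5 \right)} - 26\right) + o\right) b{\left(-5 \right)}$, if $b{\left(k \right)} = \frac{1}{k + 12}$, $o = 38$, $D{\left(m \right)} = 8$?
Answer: $\frac{188}{7} \approx 26.857$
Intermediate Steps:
$E = 24$ ($E = 30 - 6 = 24$)
$b{\left(k \right)} = \frac{1}{12 + k}$
$E + \left(\left(D{\left(-5 \right)} - 26\right) + o\right) b{\left(-5 \right)} = 24 + \frac{\left(8 - 26\right) + 38}{12 - 5} = 24 + \frac{-18 + 38}{7} = 24 + 20 \cdot \frac{1}{7} = 24 + \frac{20}{7} = \frac{188}{7}$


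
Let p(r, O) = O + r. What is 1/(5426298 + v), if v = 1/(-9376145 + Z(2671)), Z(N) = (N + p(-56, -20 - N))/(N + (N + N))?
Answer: 75131049961/407683466141266365 ≈ 1.8429e-7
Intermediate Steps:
Z(N) = -76/(3*N) (Z(N) = (N + ((-20 - N) - 56))/(N + (N + N)) = (N + (-76 - N))/(N + 2*N) = -76*1/(3*N) = -76/(3*N))
v = -8013/75131049961 (v = 1/(-9376145 - 76/3/2671) = 1/(-9376145 - 76/3*1/2671) = 1/(-9376145 - 76/8013) = 1/(-75131049961/8013) = -8013/75131049961 ≈ -1.0665e-7)
1/(5426298 + v) = 1/(5426298 - 8013/75131049961) = 1/(407683466141266365/75131049961) = 75131049961/407683466141266365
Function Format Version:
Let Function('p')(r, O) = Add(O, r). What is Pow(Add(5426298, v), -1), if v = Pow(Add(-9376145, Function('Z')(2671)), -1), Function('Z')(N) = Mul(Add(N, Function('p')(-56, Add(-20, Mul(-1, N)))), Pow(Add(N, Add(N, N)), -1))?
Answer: Rational(75131049961, 407683466141266365) ≈ 1.8429e-7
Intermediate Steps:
Function('Z')(N) = Mul(Rational(-76, 3), Pow(N, -1)) (Function('Z')(N) = Mul(Add(N, Add(Add(-20, Mul(-1, N)), -56)), Pow(Add(N, Add(N, N)), -1)) = Mul(Add(N, Add(-76, Mul(-1, N))), Pow(Add(N, Mul(2, N)), -1)) = Mul(-76, Pow(Mul(3, N), -1)) = Mul(-76, Mul(Rational(1, 3), Pow(N, -1))) = Mul(Rational(-76, 3), Pow(N, -1)))
v = Rational(-8013, 75131049961) (v = Pow(Add(-9376145, Mul(Rational(-76, 3), Pow(2671, -1))), -1) = Pow(Add(-9376145, Mul(Rational(-76, 3), Rational(1, 2671))), -1) = Pow(Add(-9376145, Rational(-76, 8013)), -1) = Pow(Rational(-75131049961, 8013), -1) = Rational(-8013, 75131049961) ≈ -1.0665e-7)
Pow(Add(5426298, v), -1) = Pow(Add(5426298, Rational(-8013, 75131049961)), -1) = Pow(Rational(407683466141266365, 75131049961), -1) = Rational(75131049961, 407683466141266365)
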